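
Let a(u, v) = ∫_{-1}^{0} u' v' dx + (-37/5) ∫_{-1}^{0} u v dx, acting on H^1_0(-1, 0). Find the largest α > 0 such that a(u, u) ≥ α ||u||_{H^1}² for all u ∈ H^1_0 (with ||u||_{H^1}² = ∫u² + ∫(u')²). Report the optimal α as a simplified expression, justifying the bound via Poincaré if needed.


α = (-37/5 + π^2)/(1 + π^2)

Coercivity of a(·,·) on H^1_0(-1, 0) means a(u, u) ≥ α ||u||_{H^1}² for every u ∈ H^1_0.
The interval has length L = 1, and Poincaré/coercivity depend only on L. Here a(u, u) = ∫(u')² + (-37/5)·∫u².
Here c = -37/5 < 0 with |c| < (π/L)² = π^2, so coercivity still holds. The condition a(u,u) ≥ α||u||_{H^1}² reads (1−α)∫(u')² ≥ (α−c)∫u². Any admissible α is ≤ 1 (rapidly oscillating u have ∫u²/∫(u')² → 0), and α = 1 would force 0 ≥ (1−c)∫u², impossible since c < 1; so 1−α > 0. By the sharp Poincaré inequality on H^1_0 of an interval of length L, ∫(u')² ≥ (π/L)²∫u² with equality for the first sine mode sin(π(x−x₀)/L) (x₀ the left endpoint), so the inequality holds for all u iff (1−α)(π/L)² ≥ α − c, i.e. α ≤ ((π/L)² + c)/((π/L)² + 1) = (1 + c(L/π)²)/(1 + (L/π)²). (Direct route, valid since c ≤ 0: Poincaré gives c∫u² ≥ c(L/π)²∫(u')², so a(u,u) ≥ (1 + c(L/π)²)∫(u')², while ||u||_{H^1}² ≤ (1 + (L/π)²)∫(u')²; dividing yields the same α.) With (π/L)² = π^2 and c = -37/5, the largest admissible constant is α = ((π/L)² + c)/((π/L)² + 1).
Simplifying, α = (-37/5 + π^2)/(1 + π^2).


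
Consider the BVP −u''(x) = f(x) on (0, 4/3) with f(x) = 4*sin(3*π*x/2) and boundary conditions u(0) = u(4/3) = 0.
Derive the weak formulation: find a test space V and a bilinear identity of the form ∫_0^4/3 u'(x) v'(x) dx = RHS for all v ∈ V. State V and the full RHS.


V = H^1_0(0, 4/3) (so v(0) = v(4/3) = 0); weak form: ∫_0^4/3 u'v' dx = ∫_0^4/3 (4*sin(3*π*x/2)) v dx for all v ∈ V.

Multiply both sides by a test function v and integrate from 0 to 4/3:
  ∫_0^4/3 −u''(x) v(x) dx = ∫_0^4/3 f(x) v(x) dx.
Integrate the LHS by parts once:
  ∫_0^4/3 −u'' v dx = −[u'(x) v(x)]_0^4/3 + ∫_0^4/3 u'(x) v'(x) dx.
Thus ∫_0^4/3 u'(x) v'(x) dx = ∫_0^4/3 f(x) v(x) dx + [u'(x) v(x)]_0^4/3.
Choose V so that boundary terms are either known or forced to vanish.
u is Dirichlet: u(0) = u(4/3) = 0. Let V = H^1_0(0, 4/3); then v(0) = v(4/3) = 0, and [u' v]_0^4/3 = 0.
Weak formulation: find u (satisfying any essential BC) such that ∫_0^4/3 u'(x) v'(x) dx = ∫_0^4/3 f v dx for all v ∈ V.
Substituting f(x) = 4*sin(3*π*x/2), the right-hand side is ∫_0^4/3 (4*sin(3*π*x/2)) v dx.


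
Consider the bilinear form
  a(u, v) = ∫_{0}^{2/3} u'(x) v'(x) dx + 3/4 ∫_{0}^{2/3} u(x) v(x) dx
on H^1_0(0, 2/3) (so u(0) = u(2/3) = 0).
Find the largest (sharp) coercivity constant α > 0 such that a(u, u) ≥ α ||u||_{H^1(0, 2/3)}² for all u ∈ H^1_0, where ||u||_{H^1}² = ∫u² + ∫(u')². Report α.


α = 3*(1 + 3*π^2)/(4 + 9*π^2)

Coercivity of a(·,·) on H^1_0(0, 2/3) means a(u, u) ≥ α ||u||_{H^1}² for every u ∈ H^1_0.
The interval has length L = 2/3, and Poincaré/coercivity depend only on L. Here a(u, u) = ∫(u')² + (3/4)·∫u².
Here 0 < c = 3/4 < 1. The condition a(u,u) ≥ α||u||_{H^1}² reads (1−α)∫(u')² ≥ (α−c)∫u². Any admissible α is ≤ 1 (rapidly oscillating u have ∫u²/∫(u')² → 0), and α = 1 would force 0 ≥ (1−c)∫u², impossible since c < 1; so 1−α > 0. By the sharp Poincaré inequality on H^1_0 of an interval of length L, ∫(u')² ≥ (π/L)²∫u² with equality for the first sine mode sin(π(x−x₀)/L) (x₀ the left endpoint), so the inequality holds for all u iff (1−α)(π/L)² ≥ α − c, i.e. α ≤ ((π/L)² + c)/((π/L)² + 1) = (1 + c(L/π)²)/(1 + (L/π)²). With (π/L)² = 9*π^2/4 and c = 3/4, the largest admissible constant is α = ((π/L)² + c)/((π/L)² + 1).
Simplifying, α = 3*(1 + 3*π^2)/(4 + 9*π^2).


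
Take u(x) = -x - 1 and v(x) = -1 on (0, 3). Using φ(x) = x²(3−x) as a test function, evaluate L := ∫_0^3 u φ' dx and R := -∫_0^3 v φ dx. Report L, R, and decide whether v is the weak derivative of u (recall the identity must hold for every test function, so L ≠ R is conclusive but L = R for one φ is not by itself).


LHS = 27/4, RHS = 27/4. Yes, v = u' weakly.

u(x) = -x - 1, classical derivative u'(x) = -1.
φ(x) = x²(3−x), so φ'(x) = 3*x*(2 - x).
Note φ(0) = φ(3) = 0, so the boundary term u·φ vanishes.
LHS = ∫_0^3 u(x) φ'(x) dx = ∫_0^3 (3*x^3 - 3*x^2 - 6*x) dx. Term by term:
  ∫_0^3 3*x^3 dx = 243/4;  ∫_0^3 -3*x^2 dx = -27;  ∫_0^3 -6*x dx = -27.
Sum: 243/4 − 27 − 27 = 27/4.
So LHS = 27/4.
∫_0^3 v(x) φ(x) dx = ∫_0^3 (x^3 - 3*x^2) dx. Term by term:
  ∫_0^3 x^3 dx = 81/4;  ∫_0^3 -3*x^2 dx = -27.
Sum: 81/4 − 27 = -27/4.
So RHS = -∫_0^3 v(x) φ(x) dx = 27/4.
LHS = RHS, so the identity holds for this test φ.
Moreover u is smooth here and v(x) = u'(x) = -1 pointwise, so the identity holds for every test function. Hence v is the weak derivative of u.


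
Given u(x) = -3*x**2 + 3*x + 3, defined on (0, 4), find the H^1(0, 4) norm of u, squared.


||u||_{H^1}^2 = 5976/5

The H^1 norm (squared) on an interval (0, L) is
  ||u||_{H^1}^2 = ∫_0^L u(x)^2 dx + ∫_0^L u'(x)^2 dx.
Compute u'(x) = 3 - 6*x.
Then u(x)^2 = 9*x**4 - 18*x**3 - 9*x**2 + 18*x + 9 and u'(x)^2 = 36*x**2 - 36*x + 9.
Integrate each monomial from 0 to 4 using ∫_0^4 c·x^n dx = c·4^(n+1)/(n+1):
  ∫_0^4 u(x)^2 dx = ∫_0^4 (9*x^4 - 18*x^3 - 9*x^2 + 18*x + 9) dx. Term by term:
    ∫_0^4 9*x^4 dx = 9216/5;  ∫_0^4 -18*x^3 dx = -1152;  ∫_0^4 -9*x^2 dx = -192;
    ∫_0^4 18*x dx = 144;  ∫_0^4 9 dx = 36.
  Sum: 9216/5 − 1152 − 192 + 144 + 36 = 3396/5.
  ∫_0^4 u'(x)^2 dx = ∫_0^4 (36*x^2 - 36*x + 9) dx. Term by term:
    ∫_0^4 36*x^2 dx = 768;  ∫_0^4 -36*x dx = -288;  ∫_0^4 9 dx = 36.
  Sum: 768 − 288 + 36 = 516.
Adding: ||u||_{H^1}^2 = 3396/5 + 516 = 5976/5.


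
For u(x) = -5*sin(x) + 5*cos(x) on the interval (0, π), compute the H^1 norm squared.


||u||_{H^1(0,π)}^2 = 50*π

u'(x) = -5*sin(x) - 5*cos(x).
Expand u² and (u')² and integrate term by term on (0, π), using: for integers n ≥ 1, ∫_0^π sin²(nx) dx = ∫_0^π cos²(nx) dx = π/2; for n ≠ n', ∫_0^π sin(nx)sin(n'x) dx = ∫_0^π cos(nx)cos(n'x) dx = 0; and by product-to-sum, ∫_0^π sin(nx)cos(n'x) dx = ½∫_0^π [sin((n+n')x) + sin((n−n')x)] dx, which is 0 when n+n' is even and 2n/(n²−n'²) when n+n' is odd (it need not vanish on (0, π)).
  u² squared terms: (-5)²·∫sin(x)² dx = 25·π/2 = 25*π/2;  (5)²·∫cos(x)² dx = 25·π/2 = 25*π/2.
  u² cross terms: 2·(-5)·(5)·∫sin(x)·cos(x) dx = -50·(0) = 0.
  So ∫_0^π u² dx = 25*π/2 + 25*π/2 + 0 = 25*π.
  (u')² squared terms: (-5)²·∫cos(x)² dx = 25·π/2 = 25*π/2;  (-5)²·∫sin(x)² dx = 25·π/2 = 25*π/2.
  (u')² cross terms: 2·(-5)·(-5)·∫cos(x)·sin(x) dx = 50·(0) = 0.
  So ∫_0^π (u')² dx = 25*π/2 + 25*π/2 + 0 = 25*π.
||u||_{H^1}^2 = (25*π) + (25*π) = 50*π.


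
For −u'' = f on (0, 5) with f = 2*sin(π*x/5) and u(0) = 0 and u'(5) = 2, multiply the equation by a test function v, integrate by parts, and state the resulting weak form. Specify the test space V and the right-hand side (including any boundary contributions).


V = {v ∈ H^1(0, 5) : v(0) = 0} (test functions vanish at x = 0 where u is specified); weak form: ∫_0^5 u'v' dx = ∫_0^5 (2*sin(π*x/5)) v dx + 2·v(5) for all v ∈ V.

Multiply both sides by a test function v and integrate from 0 to 5:
  ∫_0^5 −u''(x) v(x) dx = ∫_0^5 f(x) v(x) dx.
Integrate the LHS by parts once:
  ∫_0^5 −u'' v dx = −[u'(x) v(x)]_0^5 + ∫_0^5 u'(x) v'(x) dx.
Thus ∫_0^5 u'(x) v'(x) dx = ∫_0^5 f(x) v(x) dx + [u'(x) v(x)]_0^5.
Choose V so that boundary terms are either known or forced to vanish.
Mixed BC: u(0) = 0 (Dirichlet) and u'(5) = 2 (Neumann). Define V = {v ∈ H^1(0, 5) : v(0) = 0}. Then [u' v]_0^5 = u'(5)·v(5) − u'(0)·0 = 2·v(5).
Weak formulation: find u (satisfying any essential BC) such that ∫_0^5 u'(x) v'(x) dx = ∫_0^5 f v dx + 2·v(5) for all v ∈ V (Dirichlet at 0 absorbed into V; Neumann datum at x = 5 contributes the boundary term).
Substituting f(x) = 2*sin(π*x/5), the right-hand side is ∫_0^5 (2*sin(π*x/5)) v dx + 2·v(5).


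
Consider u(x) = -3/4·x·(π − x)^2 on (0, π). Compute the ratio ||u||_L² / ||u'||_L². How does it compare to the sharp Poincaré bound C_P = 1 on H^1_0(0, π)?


||u||_L² / ||u'||_L² = sqrt(14)*π/14 < C_P = 1.

u(x) = -3/4·x·(π − x)^2, so u'(x) = 3*(π - 3*x)*(x - π)/4.
u(x) = -3/4·x·(π − x)^2 vanishes at x = 0 and x = π, so u ∈ H^1_0(0, π). Differentiate via the product rule and integrate the resulting polynomials term by term.
  ∫_0^π u² dx = ∫_0^π (9*x^6/16 - 9*π*x^5/4 + 27*π^2*x^4/8 - 9*π^3*x^3/4 + 9*π^4*x^2/16) dx. Term by term:
    ∫_0^π 9*x^6/16 dx = 9*π^7/112;  ∫_0^π -9*π*x^5/4 dx = -3*π^7/8;  ∫_0^π 27*π^2*x^4/8 dx = 27*π^7/40;
    ∫_0^π -9*π^3*x^3/4 dx = -9*π^7/16;  ∫_0^π 9*π^4*x^2/16 dx = 3*π^7/16.
  Sum: 9*π^7/112 − 3*π^7/8 + 27*π^7/40 − 9*π^7/16 + 3*π^7/16 = 3*π^7/560.
  ∫_0^π (u')² dx = ∫_0^π (81*x^4/16 - 27*π*x^3/2 + 99*π^2*x^2/8 - 9*π^3*x/2 + 9*π^4/16) dx. Term by term:
    ∫_0^π 81*x^4/16 dx = 81*π^5/80;  ∫_0^π -27*π*x^3/2 dx = -27*π^5/8;  ∫_0^π 99*π^2*x^2/8 dx = 33*π^5/8;
    ∫_0^π -9*π^3*x/2 dx = -9*π^5/4;  ∫_0^π 9*π^4/16 dx = 9*π^5/16.
  Sum: 81*π^5/80 − 27*π^5/8 + 33*π^5/8 − 9*π^5/4 + 9*π^5/16 = 3*π^5/40.
∫_0^π u² dx = 3*π^7/560, so ||u||_L² = sqrt(105)*π^(7/2)/140.
∫_0^π (u')² dx = 3*π^5/40, so ||u'||_L² = sqrt(30)*π^(5/2)/20.
Ratio ||u||_L² / ||u'||_L² = sqrt(14)*π/14.
Sharp Poincaré constant on H^1_0(0, π) is C_P = L/π = 1, achieved by sin(x).
A polynomial bump cannot attain the sharp Poincaré constant (only the first sine eigenfunction does), so the ratio is strictly less than C_P, consistent with ||u||_L² ≤ C_P ||u'||_L².


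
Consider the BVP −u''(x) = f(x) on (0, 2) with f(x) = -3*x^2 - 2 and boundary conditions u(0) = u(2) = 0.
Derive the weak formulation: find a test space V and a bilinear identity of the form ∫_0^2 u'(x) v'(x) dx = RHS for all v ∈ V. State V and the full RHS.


V = H^1_0(0, 2) (so v(0) = v(2) = 0); weak form: ∫_0^2 u'v' dx = ∫_0^2 (-3*x^2 - 2) v dx for all v ∈ V.

Multiply both sides by a test function v and integrate from 0 to 2:
  ∫_0^2 −u''(x) v(x) dx = ∫_0^2 f(x) v(x) dx.
Integrate the LHS by parts once:
  ∫_0^2 −u'' v dx = −[u'(x) v(x)]_0^2 + ∫_0^2 u'(x) v'(x) dx.
Thus ∫_0^2 u'(x) v'(x) dx = ∫_0^2 f(x) v(x) dx + [u'(x) v(x)]_0^2.
Choose V so that boundary terms are either known or forced to vanish.
u is Dirichlet: u(0) = u(2) = 0. Let V = H^1_0(0, 2); then v(0) = v(2) = 0, and [u' v]_0^2 = 0.
Weak formulation: find u (satisfying any essential BC) such that ∫_0^2 u'(x) v'(x) dx = ∫_0^2 f v dx for all v ∈ V.
Substituting f(x) = -3*x^2 - 2, the right-hand side is ∫_0^2 (-3*x^2 - 2) v dx.


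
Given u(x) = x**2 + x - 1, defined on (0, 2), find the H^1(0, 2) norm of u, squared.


||u||_{H^1}^2 = 152/5

The H^1 norm (squared) on an interval (0, L) is
  ||u||_{H^1}^2 = ∫_0^L u(x)^2 dx + ∫_0^L u'(x)^2 dx.
Compute u'(x) = 2*x + 1.
Then u(x)^2 = x**4 + 2*x**3 - x**2 - 2*x + 1 and u'(x)^2 = 4*x**2 + 4*x + 1.
Integrate each monomial from 0 to 2 using ∫_0^2 c·x^n dx = c·2^(n+1)/(n+1):
  ∫_0^2 u(x)^2 dx = ∫_0^2 (x^4 + 2*x^3 - x^2 - 2*x + 1) dx. Term by term:
    ∫_0^2 x^4 dx = 32/5;  ∫_0^2 2*x^3 dx = 8;  ∫_0^2 -x^2 dx = -8/3;
    ∫_0^2 -2*x dx = -4;  ∫_0^2 1 dx = 2.
  Sum: 32/5 + 8 − 8/3 − 4 + 2 = 146/15.
  ∫_0^2 u'(x)^2 dx = ∫_0^2 (4*x^2 + 4*x + 1) dx. Term by term:
    ∫_0^2 4*x^2 dx = 32/3;  ∫_0^2 4*x dx = 8;  ∫_0^2 1 dx = 2.
  Sum: 32/3 + 8 + 2 = 62/3.
Adding: ||u||_{H^1}^2 = 146/15 + 62/3 = 152/5.


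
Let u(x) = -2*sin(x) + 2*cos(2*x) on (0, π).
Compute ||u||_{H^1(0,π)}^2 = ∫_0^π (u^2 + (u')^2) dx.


||u||_{H^1(0,π)}^2 = 80/3 + 14*π

u'(x) = -4*sin(2*x) - 2*cos(x).
Expand u² and (u')² and integrate term by term on (0, π), using: for integers n ≥ 1, ∫_0^π sin²(nx) dx = ∫_0^π cos²(nx) dx = π/2; for n ≠ n', ∫_0^π sin(nx)sin(n'x) dx = ∫_0^π cos(nx)cos(n'x) dx = 0; and by product-to-sum, ∫_0^π sin(nx)cos(n'x) dx = ½∫_0^π [sin((n+n')x) + sin((n−n')x)] dx, which is 0 when n+n' is even and 2n/(n²−n'²) when n+n' is odd (it need not vanish on (0, π)).
  u² squared terms: (-2)²·∫sin(x)² dx = 4·π/2 = 2*π;  (2)²·∫cos(2x)² dx = 4·π/2 = 2*π.
  u² cross terms: 2·(-2)·(2)·∫sin(x)·cos(2x) dx = -8·(-2/3) = 16/3.
  So ∫_0^π u² dx = 2*π + 2*π + 16/3 = 16/3 + 4*π.
  (u')² squared terms: (-4)²·∫sin(2x)² dx = 16·π/2 = 8*π;  (-2)²·∫cos(x)² dx = 4·π/2 = 2*π.
  (u')² cross terms: 2·(-4)·(-2)·∫sin(2x)·cos(x) dx = 16·(4/3) = 64/3.
  So ∫_0^π (u')² dx = 8*π + 2*π + 64/3 = 64/3 + 10*π.
||u||_{H^1}^2 = (16/3 + 4*π) + (64/3 + 10*π) = 80/3 + 14*π.


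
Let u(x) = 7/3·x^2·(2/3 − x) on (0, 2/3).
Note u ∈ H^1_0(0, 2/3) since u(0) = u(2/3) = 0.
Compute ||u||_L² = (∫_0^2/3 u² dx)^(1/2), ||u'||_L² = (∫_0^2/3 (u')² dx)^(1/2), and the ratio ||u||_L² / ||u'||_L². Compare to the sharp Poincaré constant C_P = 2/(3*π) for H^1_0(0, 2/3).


||u||_L² / ||u'||_L² = sqrt(14)/21 < C_P = 2/(3*π).

u(x) = 7/3·x^2·(2/3 − x), so u'(x) = 7*x*(4 - 9*x)/9.
u(x) = 7/3·x^2·(2/3 − x) vanishes at x = 0 and x = 2/3, so u ∈ H^1_0(0, 2/3). Differentiate via the product rule and integrate the resulting polynomials term by term.
  ∫_0^2/3 u² dx = ∫_0^2/3 (49*x^6/9 - 196*x^5/27 + 196*x^4/81) dx. Term by term:
    ∫_0^2/3 49*x^6/9 dx = 896/19683;  ∫_0^2/3 -196*x^5/27 dx = -6272/59049;  ∫_0^2/3 196*x^4/81 dx = 6272/98415.
  Sum: 896/19683 − 6272/59049 + 6272/98415 = 896/295245.
  ∫_0^2/3 (u')² dx = ∫_0^2/3 (49*x^4 - 392*x^3/9 + 784*x^2/81) dx. Term by term:
    ∫_0^2/3 49*x^4 dx = 1568/1215;  ∫_0^2/3 -392*x^3/9 dx = -1568/729;  ∫_0^2/3 784*x^2/81 dx = 6272/6561.
  Sum: 1568/1215 − 1568/729 + 6272/6561 = 3136/32805.
∫_0^2/3 u² dx = 896/295245, so ||u||_L² = 8*sqrt(70)/1215.
∫_0^2/3 (u')² dx = 3136/32805, so ||u'||_L² = 56*sqrt(5)/405.
Ratio ||u||_L² / ||u'||_L² = sqrt(14)/21.
Sharp Poincaré constant on H^1_0(0, 2/3) is C_P = L/π = 2/(3*π), achieved by sin(3*π/2·x).
A polynomial bump cannot attain the sharp Poincaré constant (only the first sine eigenfunction does), so the ratio is strictly less than C_P, consistent with ||u||_L² ≤ C_P ||u'||_L².


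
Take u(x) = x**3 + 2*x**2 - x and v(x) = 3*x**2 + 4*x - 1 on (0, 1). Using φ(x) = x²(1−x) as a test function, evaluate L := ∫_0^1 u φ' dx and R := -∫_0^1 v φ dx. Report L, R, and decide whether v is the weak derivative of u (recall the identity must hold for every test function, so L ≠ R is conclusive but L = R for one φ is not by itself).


LHS = -13/60, RHS = -13/60. Yes, v = u' weakly.

u(x) = x**3 + 2*x**2 - x, classical derivative u'(x) = 3*x**2 + 4*x - 1.
φ(x) = x²(1−x), so φ'(x) = x*(2 - 3*x).
Note φ(0) = φ(1) = 0, so the boundary term u·φ vanishes.
LHS = ∫_0^1 u(x) φ'(x) dx = ∫_0^1 (-3*x^5 - 4*x^4 + 7*x^3 - 2*x^2) dx. Term by term:
  ∫_0^1 -3*x^5 dx = -1/2;  ∫_0^1 -4*x^4 dx = -4/5;  ∫_0^1 7*x^3 dx = 7/4;
  ∫_0^1 -2*x^2 dx = -2/3.
Sum: -1/2 − 4/5 + 7/4 − 2/3 = -13/60.
So LHS = -13/60.
∫_0^1 v(x) φ(x) dx = ∫_0^1 (-3*x^5 - x^4 + 5*x^3 - x^2) dx. Term by term:
  ∫_0^1 -3*x^5 dx = -1/2;  ∫_0^1 -x^4 dx = -1/5;  ∫_0^1 5*x^3 dx = 5/4;
  ∫_0^1 -x^2 dx = -1/3.
Sum: -1/2 − 1/5 + 5/4 − 1/3 = 13/60.
So RHS = -∫_0^1 v(x) φ(x) dx = -13/60.
LHS = RHS, so the identity holds for this test φ.
Moreover u is smooth here and v(x) = u'(x) = 3*x**2 + 4*x - 1 pointwise, so the identity holds for every test function. Hence v is the weak derivative of u.


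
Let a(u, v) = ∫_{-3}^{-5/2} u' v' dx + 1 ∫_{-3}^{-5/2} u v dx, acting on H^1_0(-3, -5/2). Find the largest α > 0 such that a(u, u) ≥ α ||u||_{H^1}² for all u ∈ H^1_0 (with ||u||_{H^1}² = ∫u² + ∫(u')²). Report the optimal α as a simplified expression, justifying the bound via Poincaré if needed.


α = 1

Coercivity of a(·,·) on H^1_0(-3, -5/2) means a(u, u) ≥ α ||u||_{H^1}² for every u ∈ H^1_0.
The interval has length L = 1/2, and Poincaré/coercivity depend only on L. Here a(u, u) = ∫(u')² + (1)·∫u².
Here c = 1 ≥ 1, so a(u,u) = ∫(u')² + c∫u² ≥ ∫(u')² + ∫u² = ||u||_{H^1}², i.e. α = 1 works. No larger α is possible: a(u,u) ≥ α||u||_{H^1}² means (1−α)∫(u')² ≥ (α−c)∫u², and for the modes u_n = sin(nπ(x−x₀)/L) (x₀ the left endpoint) one has ∫u_n²/∫(u_n')² = (L/(nπ))² → 0, so a(u_n,u_n)/||u_n||_{H^1}² → 1. Hence the optimal constant is α = 1.
Therefore α = 1.


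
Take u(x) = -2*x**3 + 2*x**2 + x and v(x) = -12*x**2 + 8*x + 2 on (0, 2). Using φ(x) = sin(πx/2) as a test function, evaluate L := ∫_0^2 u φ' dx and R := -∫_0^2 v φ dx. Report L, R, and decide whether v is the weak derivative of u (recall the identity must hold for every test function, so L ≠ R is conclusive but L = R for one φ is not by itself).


LHS = -192/π^3 + 28/π, RHS = -384/π^3 + 56/π. No, v is not the weak derivative of u.

u(x) = -2*x**3 + 2*x**2 + x, classical derivative u'(x) = -6*x**2 + 4*x + 1.
φ(x) = sin(πx/2), so φ'(x) = π*cos(π*x/2)/2.
Note φ(0) = φ(2) = 0, so the boundary term u·φ vanishes.
LHS = ∫_0^2 u(x) φ'(x) dx = ∫_0^2 (-π*x^3*cos(π*x/2) + π*x^2*cos(π*x/2) + π*x*cos(π*x/2)/2) dx. Term by term:
  ∫_0^2 π*x^2*cos(π*x/2) dx = -16/π;  ∫_0^2 π*x*cos(π*x/2)/2 dx = -4/π;  ∫_0^2 -π*x^3*cos(π*x/2) dx = -192/π^3 + 48/π.
Sum: -16/π − 4/π + -192/π^3 + 48/π = -192/π^3 + 28/π.
So LHS = -192/π^3 + 28/π.
∫_0^2 v(x) φ(x) dx = ∫_0^2 (-12*x^2*sin(π*x/2) + 8*x*sin(π*x/2) + 2*sin(π*x/2)) dx. Term by term:
  ∫_0^2 2*sin(π*x/2) dx = 8/π;  ∫_0^2 -12*x^2*sin(π*x/2) dx = -96/π + 384/π^3;  ∫_0^2 8*x*sin(π*x/2) dx = 32/π.
Sum: 8/π + -96/π + 384/π^3 + 32/π = -56/π + 384/π^3.
So RHS = -∫_0^2 v(x) φ(x) dx = -384/π^3 + 56/π.
LHS − RHS = -28/π + 192/π^3 ≠ 0, so the identity fails.
(For a valid weak derivative the identity must hold for EVERY test function, in particular this one. The failure shows v is NOT the weak derivative of u.)
Correct weak derivative would be u'(x) = -6*x**2 + 4*x + 1.


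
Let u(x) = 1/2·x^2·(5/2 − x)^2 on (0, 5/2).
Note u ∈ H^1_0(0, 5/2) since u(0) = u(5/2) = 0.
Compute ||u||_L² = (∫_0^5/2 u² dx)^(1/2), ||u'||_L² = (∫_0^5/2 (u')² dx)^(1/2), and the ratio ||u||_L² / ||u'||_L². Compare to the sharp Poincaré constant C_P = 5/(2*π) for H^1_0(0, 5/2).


||u||_L² / ||u'||_L² = 5*sqrt(3)/12 < C_P = 5/(2*π).

u(x) = 1/2·x^2·(5/2 − x)^2, so u'(x) = x*(2*x - 5)*(4*x - 5)/4.
u(x) = 1/2·x^2·(5/2 − x)^2 vanishes at x = 0 and x = 5/2, so u ∈ H^1_0(0, 5/2). Differentiate via the product rule and integrate the resulting polynomials term by term.
  ∫_0^5/2 u² dx = ∫_0^5/2 (x^8/4 - 5*x^7/2 + 75*x^6/8 - 125*x^5/8 + 625*x^4/64) dx. Term by term:
    ∫_0^5/2 x^8/4 dx = 1953125/18432;  ∫_0^5/2 -5*x^7/2 dx = -1953125/4096;  ∫_0^5/2 75*x^6/8 dx = 5859375/7168;
    ∫_0^5/2 -125*x^5/8 dx = -1953125/3072;  ∫_0^5/2 625*x^4/64 dx = 390625/2048.
  Sum: 1953125/18432 − 1953125/4096 + 5859375/7168 − 1953125/3072 + 390625/2048 = 390625/258048.
  ∫_0^5/2 (u')² dx = ∫_0^5/2 (4*x^6 - 30*x^5 + 325*x^4/4 - 375*x^3/4 + 625*x^2/16) dx. Term by term:
    ∫_0^5/2 4*x^6 dx = 78125/224;  ∫_0^5/2 -30*x^5 dx = -78125/64;  ∫_0^5/2 325*x^4/4 dx = 203125/128;
    ∫_0^5/2 -375*x^3/4 dx = -234375/256;  ∫_0^5/2 625*x^2/16 dx = 78125/384.
  Sum: 78125/224 − 78125/64 + 203125/128 − 234375/256 + 78125/384 = 15625/5376.
∫_0^5/2 u² dx = 390625/258048, so ||u||_L² = 625*sqrt(7)/1344.
∫_0^5/2 (u')² dx = 15625/5376, so ||u'||_L² = 125*sqrt(21)/336.
Ratio ||u||_L² / ||u'||_L² = 5*sqrt(3)/12.
Sharp Poincaré constant on H^1_0(0, 5/2) is C_P = L/π = 5/(2*π), achieved by sin(2*π/5·x).
A polynomial bump cannot attain the sharp Poincaré constant (only the first sine eigenfunction does), so the ratio is strictly less than C_P, consistent with ||u||_L² ≤ C_P ||u'||_L².


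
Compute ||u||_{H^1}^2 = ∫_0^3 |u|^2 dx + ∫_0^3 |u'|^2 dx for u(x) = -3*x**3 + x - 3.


||u||_{H^1}^2 = 93399/14

The H^1 norm (squared) on an interval (0, L) is
  ||u||_{H^1}^2 = ∫_0^L u(x)^2 dx + ∫_0^L u'(x)^2 dx.
Compute u'(x) = 1 - 9*x**2.
Then u(x)^2 = 9*x**6 - 6*x**4 + 18*x**3 + x**2 - 6*x + 9 and u'(x)^2 = 81*x**4 - 18*x**2 + 1.
Integrate each monomial from 0 to 3 using ∫_0^3 c·x^n dx = c·3^(n+1)/(n+1):
  ∫_0^3 u(x)^2 dx = ∫_0^3 (9*x^6 - 6*x^4 + 18*x^3 + x^2 - 6*x + 9) dx. Term by term:
    ∫_0^3 9*x^6 dx = 19683/7;  ∫_0^3 -6*x^4 dx = -1458/5;  ∫_0^3 18*x^3 dx = 729/2;
    ∫_0^3 x^2 dx = 9;  ∫_0^3 -6*x dx = -27;  ∫_0^3 9 dx = 27.
  Sum: 19683/7 − 1458/5 + 729/2 + 9 − 27 + 27 = 202563/70.
  ∫_0^3 u'(x)^2 dx = ∫_0^3 (81*x^4 - 18*x^2 + 1) dx. Term by term:
    ∫_0^3 81*x^4 dx = 19683/5;  ∫_0^3 -18*x^2 dx = -162;  ∫_0^3 1 dx = 3.
  Sum: 19683/5 − 162 + 3 = 18888/5.
Adding: ||u||_{H^1}^2 = 202563/70 + 18888/5 = 93399/14.


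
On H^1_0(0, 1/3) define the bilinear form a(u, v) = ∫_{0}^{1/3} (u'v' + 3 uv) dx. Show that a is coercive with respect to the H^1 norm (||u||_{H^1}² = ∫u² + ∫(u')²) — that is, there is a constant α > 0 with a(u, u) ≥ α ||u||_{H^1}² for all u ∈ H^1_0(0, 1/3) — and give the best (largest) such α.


α = 1

Coercivity of a(·,·) on H^1_0(0, 1/3) means a(u, u) ≥ α ||u||_{H^1}² for every u ∈ H^1_0.
The interval has length L = 1/3, and Poincaré/coercivity depend only on L. Here a(u, u) = ∫(u')² + (3)·∫u².
Here c = 3 ≥ 1, so a(u,u) = ∫(u')² + c∫u² ≥ ∫(u')² + ∫u² = ||u||_{H^1}², i.e. α = 1 works. No larger α is possible: a(u,u) ≥ α||u||_{H^1}² means (1−α)∫(u')² ≥ (α−c)∫u², and for the modes u_n = sin(nπ(x−x₀)/L) (x₀ the left endpoint) one has ∫u_n²/∫(u_n')² = (L/(nπ))² → 0, so a(u_n,u_n)/||u_n||_{H^1}² → 1. Hence the optimal constant is α = 1.
Therefore α = 1.


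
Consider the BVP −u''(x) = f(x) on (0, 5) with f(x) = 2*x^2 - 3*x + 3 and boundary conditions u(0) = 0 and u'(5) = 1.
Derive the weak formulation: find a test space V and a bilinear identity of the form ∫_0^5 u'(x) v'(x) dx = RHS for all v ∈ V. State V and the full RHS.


V = {v ∈ H^1(0, 5) : v(0) = 0} (test functions vanish at x = 0 where u is specified); weak form: ∫_0^5 u'v' dx = ∫_0^5 (2*x^2 - 3*x + 3) v dx + v(5) for all v ∈ V.

Multiply both sides by a test function v and integrate from 0 to 5:
  ∫_0^5 −u''(x) v(x) dx = ∫_0^5 f(x) v(x) dx.
Integrate the LHS by parts once:
  ∫_0^5 −u'' v dx = −[u'(x) v(x)]_0^5 + ∫_0^5 u'(x) v'(x) dx.
Thus ∫_0^5 u'(x) v'(x) dx = ∫_0^5 f(x) v(x) dx + [u'(x) v(x)]_0^5.
Choose V so that boundary terms are either known or forced to vanish.
Mixed BC: u(0) = 0 (Dirichlet) and u'(5) = 1 (Neumann). Define V = {v ∈ H^1(0, 5) : v(0) = 0}. Then [u' v]_0^5 = u'(5)·v(5) − u'(0)·0 = v(5).
Weak formulation: find u (satisfying any essential BC) such that ∫_0^5 u'(x) v'(x) dx = ∫_0^5 f v dx + v(5) for all v ∈ V (Dirichlet at 0 absorbed into V; Neumann datum at x = 5 contributes the boundary term).
Substituting f(x) = 2*x^2 - 3*x + 3, the right-hand side is ∫_0^5 (2*x^2 - 3*x + 3) v dx + v(5).


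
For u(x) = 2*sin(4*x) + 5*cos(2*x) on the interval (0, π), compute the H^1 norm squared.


||u||_{H^1(0,π)}^2 = 193*π/2

u'(x) = -10*sin(2*x) + 8*cos(4*x).
Expand u² and (u')² and integrate term by term on (0, π), using: for integers n ≥ 1, ∫_0^π sin²(nx) dx = ∫_0^π cos²(nx) dx = π/2; for n ≠ n', ∫_0^π sin(nx)sin(n'x) dx = ∫_0^π cos(nx)cos(n'x) dx = 0; and by product-to-sum, ∫_0^π sin(nx)cos(n'x) dx = ½∫_0^π [sin((n+n')x) + sin((n−n')x)] dx, which is 0 when n+n' is even and 2n/(n²−n'²) when n+n' is odd (it need not vanish on (0, π)).
  u² squared terms: (2)²·∫sin(4x)² dx = 4·π/2 = 2*π;  (5)²·∫cos(2x)² dx = 25·π/2 = 25*π/2.
  u² cross terms: 2·(2)·(5)·∫sin(4x)·cos(2x) dx = 20·(0) = 0.
  So ∫_0^π u² dx = 2*π + 25*π/2 + 0 = 29*π/2.
  (u')² squared terms: (-10)²·∫sin(2x)² dx = 100·π/2 = 50*π;  (8)²·∫cos(4x)² dx = 64·π/2 = 32*π.
  (u')² cross terms: 2·(-10)·(8)·∫sin(2x)·cos(4x) dx = -160·(0) = 0.
  So ∫_0^π (u')² dx = 50*π + 32*π + 0 = 82*π.
||u||_{H^1}^2 = (29*π/2) + (82*π) = 193*π/2.


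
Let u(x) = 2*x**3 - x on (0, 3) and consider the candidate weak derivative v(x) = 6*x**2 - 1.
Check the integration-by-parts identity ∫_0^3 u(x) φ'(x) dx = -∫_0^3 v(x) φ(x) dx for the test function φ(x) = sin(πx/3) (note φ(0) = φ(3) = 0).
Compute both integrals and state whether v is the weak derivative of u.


LHS = -156/π + 648/π^3, RHS = -156/π + 648/π^3. Yes, v = u' weakly.

u(x) = 2*x**3 - x, classical derivative u'(x) = 6*x**2 - 1.
φ(x) = sin(πx/3), so φ'(x) = π*cos(π*x/3)/3.
Note φ(0) = φ(3) = 0, so the boundary term u·φ vanishes.
LHS = ∫_0^3 u(x) φ'(x) dx = ∫_0^3 (2*π*x^3*cos(π*x/3)/3 - π*x*cos(π*x/3)/3) dx. Term by term:
  ∫_0^3 -π*x*cos(π*x/3)/3 dx = 6/π;  ∫_0^3 2*π*x^3*cos(π*x/3)/3 dx = -162/π + 648/π^3.
Sum: 6/π + -162/π + 648/π^3 = -156/π + 648/π^3.
So LHS = -156/π + 648/π^3.
∫_0^3 v(x) φ(x) dx = ∫_0^3 (6*x^2*sin(π*x/3) - sin(π*x/3)) dx. Term by term:
  ∫_0^3 -sin(π*x/3) dx = -6/π;  ∫_0^3 6*x^2*sin(π*x/3) dx = -648/π^3 + 162/π.
Sum: -6/π + -648/π^3 + 162/π = -648/π^3 + 156/π.
So RHS = -∫_0^3 v(x) φ(x) dx = -156/π + 648/π^3.
LHS = RHS, so the identity holds for this test φ.
Moreover u is smooth here and v(x) = u'(x) = 6*x**2 - 1 pointwise, so the identity holds for every test function. Hence v is the weak derivative of u.


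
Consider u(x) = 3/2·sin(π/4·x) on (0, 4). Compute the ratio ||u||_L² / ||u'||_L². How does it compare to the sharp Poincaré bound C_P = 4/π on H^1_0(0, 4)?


||u||_L² / ||u'||_L² = 4/π = C_P.

u(x) = 3/2·sin(π/4·x), so u'(x) = 3*π*cos(π*x/4)/8.
Writing u(x) = A·sin(kπx/L) with A = 3/2 and k = 1, use ∫_0^L sin²(kπx/L) dx = L/2 and ∫_0^L cos²(kπx/L) dx = L/2.
u² = 9/4·sin²(π/4·x) and (u')² = 9*π^2/64·cos²(π/4·x), and each of sin², cos² integrates to L/2 = 2 over (0, 4).
∫_0^4 u² dx = 9/2, so ||u||_L² = 3*sqrt(2)/2.
∫_0^4 (u')² dx = 9*π^2/32, so ||u'||_L² = 3*sqrt(2)*π/8.
Ratio ||u||_L² / ||u'||_L² = 4/π.
Sharp Poincaré constant on H^1_0(0, 4) is C_P = L/π = 4/π, achieved by sin(π/4·x).
This is the k = 1 eigenfunction (up to amplitude), so the ratio equals the sharp Poincaré constant exactly.


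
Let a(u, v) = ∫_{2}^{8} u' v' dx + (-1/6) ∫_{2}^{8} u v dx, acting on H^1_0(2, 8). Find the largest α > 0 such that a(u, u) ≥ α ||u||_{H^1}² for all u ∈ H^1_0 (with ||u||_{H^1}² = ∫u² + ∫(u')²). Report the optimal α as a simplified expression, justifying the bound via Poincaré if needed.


α = (-6 + π^2)/(π^2 + 36)

Coercivity of a(·,·) on H^1_0(2, 8) means a(u, u) ≥ α ||u||_{H^1}² for every u ∈ H^1_0.
The interval has length L = 6, and Poincaré/coercivity depend only on L. Here a(u, u) = ∫(u')² + (-1/6)·∫u².
Here c = -1/6 < 0 with |c| < (π/L)² = π^2/36, so coercivity still holds. The condition a(u,u) ≥ α||u||_{H^1}² reads (1−α)∫(u')² ≥ (α−c)∫u². Any admissible α is ≤ 1 (rapidly oscillating u have ∫u²/∫(u')² → 0), and α = 1 would force 0 ≥ (1−c)∫u², impossible since c < 1; so 1−α > 0. By the sharp Poincaré inequality on H^1_0 of an interval of length L, ∫(u')² ≥ (π/L)²∫u² with equality for the first sine mode sin(π(x−x₀)/L) (x₀ the left endpoint), so the inequality holds for all u iff (1−α)(π/L)² ≥ α − c, i.e. α ≤ ((π/L)² + c)/((π/L)² + 1) = (1 + c(L/π)²)/(1 + (L/π)²). (Direct route, valid since c ≤ 0: Poincaré gives c∫u² ≥ c(L/π)²∫(u')², so a(u,u) ≥ (1 + c(L/π)²)∫(u')², while ||u||_{H^1}² ≤ (1 + (L/π)²)∫(u')²; dividing yields the same α.) With (π/L)² = π^2/36 and c = -1/6, the largest admissible constant is α = ((π/L)² + c)/((π/L)² + 1).
Simplifying, α = (-6 + π^2)/(π^2 + 36).


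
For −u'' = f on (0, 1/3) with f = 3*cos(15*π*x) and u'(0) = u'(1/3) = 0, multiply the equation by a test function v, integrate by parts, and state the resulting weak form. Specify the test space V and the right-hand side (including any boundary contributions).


V = H^1(0, 1/3) (no boundary constraint on v; u is determined up to an additive constant); weak form: ∫_0^1/3 u'v' dx = ∫_0^1/3 (3*cos(15*π*x)) v dx for all v ∈ V.

Multiply both sides by a test function v and integrate from 0 to 1/3:
  ∫_0^1/3 −u''(x) v(x) dx = ∫_0^1/3 f(x) v(x) dx.
Integrate the LHS by parts once:
  ∫_0^1/3 −u'' v dx = −[u'(x) v(x)]_0^1/3 + ∫_0^1/3 u'(x) v'(x) dx.
Thus ∫_0^1/3 u'(x) v'(x) dx = ∫_0^1/3 f(x) v(x) dx + [u'(x) v(x)]_0^1/3.
Choose V so that boundary terms are either known or forced to vanish.
u has homogeneous Neumann: u'(0) = u'(1/3) = 0. So [u' v]_0^1/3 = 0·v(1/3) − 0·v(0) = 0 for any v; take V = H^1(0, 1/3).
Weak formulation: find u (satisfying any essential BC) such that ∫_0^1/3 u'(x) v'(x) dx = ∫_0^1/3 f v dx for all v ∈ V (homogeneous Neumann, so boundary terms vanish).
Substituting f(x) = 3*cos(15*π*x), the right-hand side is ∫_0^1/3 (3*cos(15*π*x)) v dx.
Compatibility check (pure Neumann): taking v ≡ 1 ∈ V gives 0 = ∫_0^1/3 f dx + (0) − (0), i.e. ∫_0^1/3 f dx must equal u'(0) − u'(1/3) = 0. Indeed ∫_0^1/3 (3*cos(15*π*x)) dx = 0, so the data are compatible. The solution is then unique only up to an additive constant (fix it e.g. by requiring ∫_0^1/3 u dx = 0).


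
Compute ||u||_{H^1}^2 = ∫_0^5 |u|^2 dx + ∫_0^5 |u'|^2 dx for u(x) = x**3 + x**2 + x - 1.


||u||_{H^1}^2 = 549235/21

The H^1 norm (squared) on an interval (0, L) is
  ||u||_{H^1}^2 = ∫_0^L u(x)^2 dx + ∫_0^L u'(x)^2 dx.
Compute u'(x) = 3*x**2 + 2*x + 1.
Then u(x)^2 = x**6 + 2*x**5 + 3*x**4 - x**2 - 2*x + 1 and u'(x)^2 = 9*x**4 + 12*x**3 + 10*x**2 + 4*x + 1.
Integrate each monomial from 0 to 5 using ∫_0^5 c·x^n dx = c·5^(n+1)/(n+1):
  ∫_0^5 u(x)^2 dx = ∫_0^5 (x^6 + 2*x^5 + 3*x^4 - x^2 - 2*x + 1) dx. Term by term:
    ∫_0^5 x^6 dx = 78125/7;  ∫_0^5 2*x^5 dx = 15625/3;  ∫_0^5 3*x^4 dx = 1875;
    ∫_0^5 -x^2 dx = -125/3;  ∫_0^5 -2*x dx = -25;  ∫_0^5 1 dx = 5.
  Sum: 78125/7 + 15625/3 + 1875 − 125/3 − 25 + 5 = 381830/21.
  ∫_0^5 u'(x)^2 dx = ∫_0^5 (9*x^4 + 12*x^3 + 10*x^2 + 4*x + 1) dx. Term by term:
    ∫_0^5 9*x^4 dx = 5625;  ∫_0^5 12*x^3 dx = 1875;  ∫_0^5 10*x^2 dx = 1250/3;
    ∫_0^5 4*x dx = 50;  ∫_0^5 1 dx = 5.
  Sum: 5625 + 1875 + 1250/3 + 50 + 5 = 23915/3.
Adding: ||u||_{H^1}^2 = 381830/21 + 23915/3 = 549235/21.


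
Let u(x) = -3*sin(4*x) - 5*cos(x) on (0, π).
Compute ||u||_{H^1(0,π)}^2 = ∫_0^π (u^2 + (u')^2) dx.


||u||_{H^1(0,π)}^2 = 32 + 203*π/2

u'(x) = 5*sin(x) - 12*cos(4*x).
Expand u² and (u')² and integrate term by term on (0, π), using: for integers n ≥ 1, ∫_0^π sin²(nx) dx = ∫_0^π cos²(nx) dx = π/2; for n ≠ n', ∫_0^π sin(nx)sin(n'x) dx = ∫_0^π cos(nx)cos(n'x) dx = 0; and by product-to-sum, ∫_0^π sin(nx)cos(n'x) dx = ½∫_0^π [sin((n+n')x) + sin((n−n')x)] dx, which is 0 when n+n' is even and 2n/(n²−n'²) when n+n' is odd (it need not vanish on (0, π)).
  u² squared terms: (-5)²·∫cos(x)² dx = 25·π/2 = 25*π/2;  (-3)²·∫sin(4x)² dx = 9·π/2 = 9*π/2.
  u² cross terms: 2·(-5)·(-3)·∫cos(x)·sin(4x) dx = 30·(8/15) = 16.
  So ∫_0^π u² dx = 25*π/2 + 9*π/2 + 16 = 16 + 17*π.
  (u')² squared terms: (-12)²·∫cos(4x)² dx = 144·π/2 = 72*π;  (5)²·∫sin(x)² dx = 25·π/2 = 25*π/2.
  (u')² cross terms: 2·(-12)·(5)·∫cos(4x)·sin(x) dx = -120·(-2/15) = 16.
  So ∫_0^π (u')² dx = 72*π + 25*π/2 + 16 = 16 + 169*π/2.
||u||_{H^1}^2 = (16 + 17*π) + (16 + 169*π/2) = 32 + 203*π/2.


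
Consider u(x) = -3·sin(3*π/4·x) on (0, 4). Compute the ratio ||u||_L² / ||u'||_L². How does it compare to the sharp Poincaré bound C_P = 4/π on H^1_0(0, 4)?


||u||_L² / ||u'||_L² = 4/(3*π) < C_P = 4/π.

u(x) = -3·sin(3*π/4·x), so u'(x) = -9*π*cos(3*π*x/4)/4.
Writing u(x) = A·sin(kπx/L) with A = -3 and k = 3, use ∫_0^L sin²(kπx/L) dx = L/2 and ∫_0^L cos²(kπx/L) dx = L/2.
u² = 9·sin²(3*π/4·x) and (u')² = 81*π^2/16·cos²(3*π/4·x), and each of sin², cos² integrates to L/2 = 2 over (0, 4).
∫_0^4 u² dx = 18, so ||u||_L² = 3*sqrt(2).
∫_0^4 (u')² dx = 81*π^2/8, so ||u'||_L² = 9*sqrt(2)*π/4.
Ratio ||u||_L² / ||u'||_L² = 4/(3*π).
Sharp Poincaré constant on H^1_0(0, 4) is C_P = L/π = 4/π, achieved by sin(π/4·x).
This is the k = 3 harmonic; the ratio L/(kπ) is strictly less than C_P = L/π, consistent with the sharp inequality ||u||_L² ≤ C_P ||u'||_L².


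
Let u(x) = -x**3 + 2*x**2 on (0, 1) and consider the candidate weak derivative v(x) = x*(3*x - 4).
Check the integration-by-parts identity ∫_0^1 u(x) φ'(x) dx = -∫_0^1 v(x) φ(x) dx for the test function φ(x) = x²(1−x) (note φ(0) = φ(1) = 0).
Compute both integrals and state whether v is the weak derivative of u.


LHS = -1/10, RHS = 1/10. No, v is not the weak derivative of u.

u(x) = -x**3 + 2*x**2, classical derivative u'(x) = -3*x**2 + 4*x.
φ(x) = x²(1−x), so φ'(x) = x*(2 - 3*x).
Note φ(0) = φ(1) = 0, so the boundary term u·φ vanishes.
LHS = ∫_0^1 u(x) φ'(x) dx = ∫_0^1 (3*x^5 - 8*x^4 + 4*x^3) dx. Term by term:
  ∫_0^1 3*x^5 dx = 1/2;  ∫_0^1 -8*x^4 dx = -8/5;  ∫_0^1 4*x^3 dx = 1.
Sum: 1/2 − 8/5 + 1 = -1/10.
So LHS = -1/10.
∫_0^1 v(x) φ(x) dx = ∫_0^1 (-3*x^5 + 7*x^4 - 4*x^3) dx. Term by term:
  ∫_0^1 -3*x^5 dx = -1/2;  ∫_0^1 7*x^4 dx = 7/5;  ∫_0^1 -4*x^3 dx = -1.
Sum: -1/2 + 7/5 − 1 = -1/10.
So RHS = -∫_0^1 v(x) φ(x) dx = 1/10.
LHS − RHS = -1/5 ≠ 0, so the identity fails.
(For a valid weak derivative the identity must hold for EVERY test function, in particular this one. The failure shows v is NOT the weak derivative of u.)
Correct weak derivative would be u'(x) = -3*x**2 + 4*x.


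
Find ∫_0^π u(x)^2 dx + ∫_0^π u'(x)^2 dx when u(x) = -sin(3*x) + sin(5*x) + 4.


||u||_{H^1(0,π)}^2 = -32/15 + 34*π

u'(x) = -3*cos(3*x) + 5*cos(5*x).
Expand u² and (u')² and integrate term by term on (0, π), using: for integers n ≥ 1, ∫_0^π sin²(nx) dx = ∫_0^π cos²(nx) dx = π/2; for n ≠ n', ∫_0^π sin(nx)sin(n'x) dx = ∫_0^π cos(nx)cos(n'x) dx = 0; and by product-to-sum, ∫_0^π sin(nx)cos(n'x) dx = ½∫_0^π [sin((n+n')x) + sin((n−n')x)] dx, which is 0 when n+n' is even and 2n/(n²−n'²) when n+n' is odd (it need not vanish on (0, π)). For the constant mode: ∫_0^π 1 dx = π, ∫_0^π cos(nx) dx = 0, ∫_0^π sin(nx) dx = (1−(−1)^n)/n.
  u² squared terms: (4)²·∫1 dx = 16·π = 16*π;  (-1)²·∫sin(3x)² dx = 1·π/2 = π/2;  (1)²·∫sin(5x)² dx = 1·π/2 = π/2.
  u² cross terms: 2·(4)·(-1)·∫1·sin(3x) dx = -8·(2/3) = -16/3;  2·(4)·(1)·∫1·sin(5x) dx = 8·(2/5) = 16/5;  2·(-1)·(1)·∫sin(3x)·sin(5x) dx = -2·(0) = 0.
  So ∫_0^π u² dx = 16*π + π/2 + π/2 − 16/3 + 16/5 + 0 = -32/15 + 17*π.
  (u')² squared terms: (-3)²·∫cos(3x)² dx = 9·π/2 = 9*π/2;  (5)²·∫cos(5x)² dx = 25·π/2 = 25*π/2.
  (u')² cross terms: 2·(-3)·(5)·∫cos(3x)·cos(5x) dx = -30·(0) = 0.
  So ∫_0^π (u')² dx = 9*π/2 + 25*π/2 + 0 = 17*π.
||u||_{H^1}^2 = (-32/15 + 17*π) + (17*π) = -32/15 + 34*π.


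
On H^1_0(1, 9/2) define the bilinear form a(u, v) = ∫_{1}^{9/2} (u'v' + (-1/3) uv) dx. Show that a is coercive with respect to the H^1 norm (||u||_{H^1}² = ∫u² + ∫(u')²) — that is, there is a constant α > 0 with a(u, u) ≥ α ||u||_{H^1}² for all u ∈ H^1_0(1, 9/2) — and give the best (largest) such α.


α = (-49 + 12*π^2)/(3*(4*π^2 + 49))

Coercivity of a(·,·) on H^1_0(1, 9/2) means a(u, u) ≥ α ||u||_{H^1}² for every u ∈ H^1_0.
The interval has length L = 7/2, and Poincaré/coercivity depend only on L. Here a(u, u) = ∫(u')² + (-1/3)·∫u².
Here c = -1/3 < 0 with |c| < (π/L)² = 4*π^2/49, so coercivity still holds. The condition a(u,u) ≥ α||u||_{H^1}² reads (1−α)∫(u')² ≥ (α−c)∫u². Any admissible α is ≤ 1 (rapidly oscillating u have ∫u²/∫(u')² → 0), and α = 1 would force 0 ≥ (1−c)∫u², impossible since c < 1; so 1−α > 0. By the sharp Poincaré inequality on H^1_0 of an interval of length L, ∫(u')² ≥ (π/L)²∫u² with equality for the first sine mode sin(π(x−x₀)/L) (x₀ the left endpoint), so the inequality holds for all u iff (1−α)(π/L)² ≥ α − c, i.e. α ≤ ((π/L)² + c)/((π/L)² + 1) = (1 + c(L/π)²)/(1 + (L/π)²). (Direct route, valid since c ≤ 0: Poincaré gives c∫u² ≥ c(L/π)²∫(u')², so a(u,u) ≥ (1 + c(L/π)²)∫(u')², while ||u||_{H^1}² ≤ (1 + (L/π)²)∫(u')²; dividing yields the same α.) With (π/L)² = 4*π^2/49 and c = -1/3, the largest admissible constant is α = ((π/L)² + c)/((π/L)² + 1).
Simplifying, α = (-49 + 12*π^2)/(3*(4*π^2 + 49)).


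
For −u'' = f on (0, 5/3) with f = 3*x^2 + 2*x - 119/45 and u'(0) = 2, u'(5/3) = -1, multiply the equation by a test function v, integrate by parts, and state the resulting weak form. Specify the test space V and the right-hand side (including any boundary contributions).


V = H^1(0, 5/3) (v unrestricted at boundary; u is determined up to an additive constant); weak form: ∫_0^5/3 u'v' dx = ∫_0^5/3 (3*x^2 + 2*x - 119/45) v dx − v(5/3) − 2·v(0) for all v ∈ V.

Multiply both sides by a test function v and integrate from 0 to 5/3:
  ∫_0^5/3 −u''(x) v(x) dx = ∫_0^5/3 f(x) v(x) dx.
Integrate the LHS by parts once:
  ∫_0^5/3 −u'' v dx = −[u'(x) v(x)]_0^5/3 + ∫_0^5/3 u'(x) v'(x) dx.
Thus ∫_0^5/3 u'(x) v'(x) dx = ∫_0^5/3 f(x) v(x) dx + [u'(x) v(x)]_0^5/3.
Choose V so that boundary terms are either known or forced to vanish.
u has inhomogeneous Neumann u'(0) = 2, u'(5/3) = -1. [u' v]_0^5/3 = (-1)·v(5/3) − (2)·v(0) = − v(5/3) − 2·v(0). Take V = H^1(0, 5/3); boundary term becomes part of RHS.
Weak formulation: find u (satisfying any essential BC) such that ∫_0^5/3 u'(x) v'(x) dx = ∫_0^5/3 f v dx − v(5/3) − 2·v(0) for all v ∈ V (Neumann data are natural BCs: they enter the RHS as boundary terms).
Substituting f(x) = 3*x^2 + 2*x - 119/45, the right-hand side is ∫_0^5/3 (3*x^2 + 2*x - 119/45) v dx − v(5/3) − 2·v(0).
Compatibility check (pure Neumann): taking v ≡ 1 ∈ V gives 0 = ∫_0^5/3 f dx + (-1) − (2), i.e. ∫_0^5/3 f dx must equal u'(0) − u'(5/3) = 3. Indeed ∫_0^5/3 (3*x^2 + 2*x - 119/45) dx = 3, so the data are compatible. The solution is then unique only up to an additive constant (fix it e.g. by requiring ∫_0^5/3 u dx = 0).


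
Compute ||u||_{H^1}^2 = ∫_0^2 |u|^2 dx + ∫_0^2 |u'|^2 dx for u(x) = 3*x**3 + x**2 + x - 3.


||u||_{H^1}^2 = 97976/105

The H^1 norm (squared) on an interval (0, L) is
  ||u||_{H^1}^2 = ∫_0^L u(x)^2 dx + ∫_0^L u'(x)^2 dx.
Compute u'(x) = 9*x**2 + 2*x + 1.
Then u(x)^2 = 9*x**6 + 6*x**5 + 7*x**4 - 16*x**3 - 5*x**2 - 6*x + 9 and u'(x)^2 = 81*x**4 + 36*x**3 + 22*x**2 + 4*x + 1.
Integrate each monomial from 0 to 2 using ∫_0^2 c·x^n dx = c·2^(n+1)/(n+1):
  ∫_0^2 u(x)^2 dx = ∫_0^2 (9*x^6 + 6*x^5 + 7*x^4 - 16*x^3 - 5*x^2 - 6*x + 9) dx. Term by term:
    ∫_0^2 9*x^6 dx = 1152/7;  ∫_0^2 6*x^5 dx = 64;  ∫_0^2 7*x^4 dx = 224/5;
    ∫_0^2 -16*x^3 dx = -64;  ∫_0^2 -5*x^2 dx = -40/3;  ∫_0^2 -6*x dx = -12;
    ∫_0^2 9 dx = 18.
  Sum: 1152/7 + 64 + 224/5 − 64 − 40/3 − 12 + 18 = 21214/105.
  ∫_0^2 u'(x)^2 dx = ∫_0^2 (81*x^4 + 36*x^3 + 22*x^2 + 4*x + 1) dx. Term by term:
    ∫_0^2 81*x^4 dx = 2592/5;  ∫_0^2 36*x^3 dx = 144;  ∫_0^2 22*x^2 dx = 176/3;
    ∫_0^2 4*x dx = 8;  ∫_0^2 1 dx = 2.
  Sum: 2592/5 + 144 + 176/3 + 8 + 2 = 10966/15.
Adding: ||u||_{H^1}^2 = 21214/105 + 10966/15 = 97976/105.


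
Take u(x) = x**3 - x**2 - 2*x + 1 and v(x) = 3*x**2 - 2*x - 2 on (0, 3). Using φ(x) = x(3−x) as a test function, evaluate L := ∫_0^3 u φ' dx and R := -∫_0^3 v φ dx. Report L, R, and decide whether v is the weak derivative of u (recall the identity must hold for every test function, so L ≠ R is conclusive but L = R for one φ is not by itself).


LHS = -279/20, RHS = -279/20. Yes, v = u' weakly.

u(x) = x**3 - x**2 - 2*x + 1, classical derivative u'(x) = 3*x**2 - 2*x - 2.
φ(x) = x(3−x), so φ'(x) = 3 - 2*x.
Note φ(0) = φ(3) = 0, so the boundary term u·φ vanishes.
LHS = ∫_0^3 u(x) φ'(x) dx = ∫_0^3 (-2*x^4 + 5*x^3 + x^2 - 8*x + 3) dx. Term by term:
  ∫_0^3 -2*x^4 dx = -486/5;  ∫_0^3 5*x^3 dx = 405/4;  ∫_0^3 x^2 dx = 9;
  ∫_0^3 -8*x dx = -36;  ∫_0^3 3 dx = 9.
Sum: -486/5 + 405/4 + 9 − 36 + 9 = -279/20.
So LHS = -279/20.
∫_0^3 v(x) φ(x) dx = ∫_0^3 (-3*x^4 + 11*x^3 - 4*x^2 - 6*x) dx. Term by term:
  ∫_0^3 -3*x^4 dx = -729/5;  ∫_0^3 11*x^3 dx = 891/4;  ∫_0^3 -4*x^2 dx = -36;
  ∫_0^3 -6*x dx = -27.
Sum: -729/5 + 891/4 − 36 − 27 = 279/20.
So RHS = -∫_0^3 v(x) φ(x) dx = -279/20.
LHS = RHS, so the identity holds for this test φ.
Moreover u is smooth here and v(x) = u'(x) = 3*x**2 - 2*x - 2 pointwise, so the identity holds for every test function. Hence v is the weak derivative of u.
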